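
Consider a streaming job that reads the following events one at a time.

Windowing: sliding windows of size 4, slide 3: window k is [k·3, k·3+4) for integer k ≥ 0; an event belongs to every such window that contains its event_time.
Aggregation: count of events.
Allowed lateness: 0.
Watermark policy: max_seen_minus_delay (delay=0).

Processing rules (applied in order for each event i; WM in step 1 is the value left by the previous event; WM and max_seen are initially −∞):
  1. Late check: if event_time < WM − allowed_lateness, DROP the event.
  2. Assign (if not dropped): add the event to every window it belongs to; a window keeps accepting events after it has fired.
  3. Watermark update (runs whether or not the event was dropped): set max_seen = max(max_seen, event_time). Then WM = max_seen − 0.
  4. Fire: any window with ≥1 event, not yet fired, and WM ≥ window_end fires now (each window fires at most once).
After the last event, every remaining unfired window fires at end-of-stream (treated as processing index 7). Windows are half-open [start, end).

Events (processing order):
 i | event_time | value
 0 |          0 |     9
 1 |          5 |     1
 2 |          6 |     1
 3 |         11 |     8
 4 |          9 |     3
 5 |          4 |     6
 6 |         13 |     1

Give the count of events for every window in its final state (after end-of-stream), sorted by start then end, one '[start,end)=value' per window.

i=0 t=0 v=9: → [0,4); WM=0
i=1 t=5 v=1: → [3,7); WM=5; [0,4) fires=1
i=2 t=6 v=1: → [6,10),[3,7); WM=6
i=3 t=11 v=8: → [9,13); WM=11; [3,7) fires=2 [6,10) fires=1
i=4 t=9 v=3: DROP (t<11-0); WM=11
i=5 t=4 v=6: DROP (t<11-0); WM=11
i=6 t=13 v=1: → [12,16); WM=13; [9,13) fires=1

[0,4)=1 [3,7)=2 [6,10)=1 [9,13)=1 [12,16)=1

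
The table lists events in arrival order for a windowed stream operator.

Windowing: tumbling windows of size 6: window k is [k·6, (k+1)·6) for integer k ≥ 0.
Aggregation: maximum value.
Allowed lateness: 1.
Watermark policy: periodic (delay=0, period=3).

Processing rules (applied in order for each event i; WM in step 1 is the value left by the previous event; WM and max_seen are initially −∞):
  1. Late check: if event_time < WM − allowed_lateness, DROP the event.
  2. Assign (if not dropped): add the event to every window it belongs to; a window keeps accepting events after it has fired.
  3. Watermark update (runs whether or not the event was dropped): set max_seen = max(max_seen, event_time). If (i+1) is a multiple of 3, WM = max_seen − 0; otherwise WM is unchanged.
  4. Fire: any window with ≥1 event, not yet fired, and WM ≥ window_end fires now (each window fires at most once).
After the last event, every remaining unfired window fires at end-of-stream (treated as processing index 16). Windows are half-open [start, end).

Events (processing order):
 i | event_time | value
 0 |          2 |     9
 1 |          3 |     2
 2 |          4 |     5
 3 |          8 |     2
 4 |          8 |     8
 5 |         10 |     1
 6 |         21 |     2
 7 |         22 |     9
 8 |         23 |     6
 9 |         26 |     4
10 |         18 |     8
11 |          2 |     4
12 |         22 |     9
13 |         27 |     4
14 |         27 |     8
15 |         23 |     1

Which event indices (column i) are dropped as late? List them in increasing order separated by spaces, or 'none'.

i=0 t=2 v=9: → [0,6); WM=−∞
i=1 t=3 v=2: → [0,6); WM=−∞
i=2 t=4 v=5: → [0,6); WM=4
i=3 t=8 v=2: → [6,12); WM=4
i=4 t=8 v=8: → [6,12); WM=4
i=5 t=10 v=1: → [6,12); WM=10; [0,6) fires=9
i=6 t=21 v=2: → [18,24); WM=10
i=7 t=22 v=9: → [18,24); WM=10
i=8 t=23 v=6: → [18,24); WM=23; [6,12) fires=8
i=9 t=26 v=4: → [24,30); WM=23
i=10 t=18 v=8: DROP (t<23-1); WM=23
i=11 t=2 v=4: DROP (t<23-1); WM=26; [18,24) fires=9
i=12 t=22 v=9: DROP (t<26-1); WM=26
i=13 t=27 v=4: → [24,30); WM=26
i=14 t=27 v=8: → [24,30); WM=27
i=15 t=23 v=1: DROP (t<27-1); WM=27

10 11 12 15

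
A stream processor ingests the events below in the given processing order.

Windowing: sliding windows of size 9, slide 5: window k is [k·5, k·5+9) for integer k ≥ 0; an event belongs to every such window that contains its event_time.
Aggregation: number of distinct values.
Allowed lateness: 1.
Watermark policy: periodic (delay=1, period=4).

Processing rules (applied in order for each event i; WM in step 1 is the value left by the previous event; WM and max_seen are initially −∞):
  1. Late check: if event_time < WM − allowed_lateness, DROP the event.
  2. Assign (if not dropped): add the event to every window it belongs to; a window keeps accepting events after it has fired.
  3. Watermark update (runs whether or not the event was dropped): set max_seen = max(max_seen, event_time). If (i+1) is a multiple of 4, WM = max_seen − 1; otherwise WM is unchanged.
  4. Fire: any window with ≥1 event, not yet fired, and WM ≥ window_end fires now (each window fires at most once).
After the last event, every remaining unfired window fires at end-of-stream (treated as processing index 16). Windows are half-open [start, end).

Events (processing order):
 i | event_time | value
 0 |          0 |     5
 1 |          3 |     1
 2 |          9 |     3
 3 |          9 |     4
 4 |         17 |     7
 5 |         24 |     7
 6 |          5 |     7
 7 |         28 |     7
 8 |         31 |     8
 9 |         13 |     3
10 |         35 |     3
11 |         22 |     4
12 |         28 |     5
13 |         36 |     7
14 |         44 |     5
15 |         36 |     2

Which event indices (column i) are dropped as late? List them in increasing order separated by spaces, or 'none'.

i=0 t=0 v=5: → [0,9); WM=−∞
i=1 t=3 v=1: → [0,9); WM=−∞
i=2 t=9 v=3: → [5,14); WM=−∞
i=3 t=9 v=4: → [5,14); WM=8
i=4 t=17 v=7: → [15,24),[10,19); WM=8
i=5 t=24 v=7: → [20,29); WM=8
i=6 t=5 v=7: DROP (t<8-1); WM=8
i=7 t=28 v=7: → [25,34),[20,29); WM=27; [0,9) fires=2 [5,14) fires=2 [10,19) fires=1 [15,24) fires=1
i=8 t=31 v=8: → [30,39),[25,34); WM=27
i=9 t=13 v=3: DROP (t<27-1); WM=27
i=10 t=35 v=3: → [35,44),[30,39); WM=27
i=11 t=22 v=4: DROP (t<27-1); WM=34; [20,29) fires=1 [25,34) fires=2
i=12 t=28 v=5: DROP (t<34-1); WM=34
i=13 t=36 v=7: → [35,44),[30,39); WM=34
i=14 t=44 v=5: → [40,49); WM=34
i=15 t=36 v=2: → [35,44),[30,39); WM=43; [30,39) fires=4

6 9 11 12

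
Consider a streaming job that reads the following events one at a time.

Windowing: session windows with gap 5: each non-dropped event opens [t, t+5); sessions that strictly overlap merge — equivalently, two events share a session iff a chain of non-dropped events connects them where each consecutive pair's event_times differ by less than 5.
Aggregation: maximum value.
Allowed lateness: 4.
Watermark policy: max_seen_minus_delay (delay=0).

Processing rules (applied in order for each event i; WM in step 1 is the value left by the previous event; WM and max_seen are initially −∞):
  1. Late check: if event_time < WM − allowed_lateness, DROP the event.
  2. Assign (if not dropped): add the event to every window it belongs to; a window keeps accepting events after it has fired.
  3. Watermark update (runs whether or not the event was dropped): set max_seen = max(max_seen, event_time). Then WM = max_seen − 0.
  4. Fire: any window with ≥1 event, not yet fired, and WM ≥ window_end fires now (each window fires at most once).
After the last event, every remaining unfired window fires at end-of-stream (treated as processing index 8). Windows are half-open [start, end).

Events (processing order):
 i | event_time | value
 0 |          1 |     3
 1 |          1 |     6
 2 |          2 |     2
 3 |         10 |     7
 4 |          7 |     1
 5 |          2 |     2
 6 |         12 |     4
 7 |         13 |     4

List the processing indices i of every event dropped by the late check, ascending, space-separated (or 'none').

5

i=0 t=1 v=3: → [1,6); WM=1
i=1 t=1 v=6: → [1,6); WM=1
i=2 t=2 v=2: → [1,7); WM=2
i=3 t=10 v=7: → [10,15); WM=10
i=4 t=7 v=1: → [7,15); WM=10
i=5 t=2 v=2: DROP (t<10-4); WM=10
i=6 t=12 v=4: → [7,17); WM=12
i=7 t=13 v=4: → [7,18); WM=13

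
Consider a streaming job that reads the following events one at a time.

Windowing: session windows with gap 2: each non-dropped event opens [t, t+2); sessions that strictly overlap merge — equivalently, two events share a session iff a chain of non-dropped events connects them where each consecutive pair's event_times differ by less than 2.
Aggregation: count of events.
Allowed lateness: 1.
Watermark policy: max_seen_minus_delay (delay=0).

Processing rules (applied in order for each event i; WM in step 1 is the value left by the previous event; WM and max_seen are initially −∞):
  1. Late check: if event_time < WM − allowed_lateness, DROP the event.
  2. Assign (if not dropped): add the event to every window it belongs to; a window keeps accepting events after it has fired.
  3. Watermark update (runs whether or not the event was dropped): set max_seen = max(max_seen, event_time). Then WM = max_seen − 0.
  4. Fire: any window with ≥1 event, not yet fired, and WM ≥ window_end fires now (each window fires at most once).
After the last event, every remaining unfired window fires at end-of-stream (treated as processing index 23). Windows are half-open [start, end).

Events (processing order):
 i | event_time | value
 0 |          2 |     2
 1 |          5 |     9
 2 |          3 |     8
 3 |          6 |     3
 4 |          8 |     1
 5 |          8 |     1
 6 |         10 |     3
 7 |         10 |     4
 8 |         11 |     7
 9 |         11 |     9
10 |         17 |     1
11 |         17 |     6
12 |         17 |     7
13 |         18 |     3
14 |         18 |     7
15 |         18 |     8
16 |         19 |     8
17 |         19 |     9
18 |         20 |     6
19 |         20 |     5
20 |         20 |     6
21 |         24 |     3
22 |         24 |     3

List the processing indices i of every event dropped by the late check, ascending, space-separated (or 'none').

2

i=0 t=2 v=2: → [2,4); WM=2
i=1 t=5 v=9: → [5,7); WM=5
i=2 t=3 v=8: DROP (t<5-1); WM=5
i=3 t=6 v=3: → [5,8); WM=6
i=4 t=8 v=1: → [8,10); WM=8
i=5 t=8 v=1: → [8,10); WM=8
i=6 t=10 v=3: → [10,12); WM=10
i=7 t=10 v=4: → [10,12); WM=10
i=8 t=11 v=7: → [10,13); WM=11
i=9 t=11 v=9: → [10,13); WM=11
i=10 t=17 v=1: → [17,19); WM=17
i=11 t=17 v=6: → [17,19); WM=17
i=12 t=17 v=7: → [17,19); WM=17
i=13 t=18 v=3: → [17,20); WM=18
i=14 t=18 v=7: → [17,20); WM=18
i=15 t=18 v=8: → [17,20); WM=18
i=16 t=19 v=8: → [17,21); WM=19
i=17 t=19 v=9: → [17,21); WM=19
i=18 t=20 v=6: → [17,22); WM=20
i=19 t=20 v=5: → [17,22); WM=20
i=20 t=20 v=6: → [17,22); WM=20
i=21 t=24 v=3: → [24,26); WM=24
i=22 t=24 v=3: → [24,26); WM=24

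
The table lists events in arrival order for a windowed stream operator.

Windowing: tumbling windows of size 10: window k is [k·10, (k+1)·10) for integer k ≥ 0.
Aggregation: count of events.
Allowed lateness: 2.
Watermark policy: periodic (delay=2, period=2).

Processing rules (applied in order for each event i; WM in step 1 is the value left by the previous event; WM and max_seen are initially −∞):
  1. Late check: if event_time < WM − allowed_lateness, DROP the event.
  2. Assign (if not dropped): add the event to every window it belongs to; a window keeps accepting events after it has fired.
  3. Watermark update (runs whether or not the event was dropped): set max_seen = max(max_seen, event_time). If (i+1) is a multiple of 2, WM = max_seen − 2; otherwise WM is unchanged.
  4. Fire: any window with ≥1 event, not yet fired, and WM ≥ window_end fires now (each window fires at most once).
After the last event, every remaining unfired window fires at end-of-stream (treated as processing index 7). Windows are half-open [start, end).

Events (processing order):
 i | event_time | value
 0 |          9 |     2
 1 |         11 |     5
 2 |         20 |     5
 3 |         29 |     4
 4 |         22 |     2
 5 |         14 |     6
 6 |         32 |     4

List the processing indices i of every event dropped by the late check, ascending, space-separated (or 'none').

i=0 t=9 v=2: → [0,10); WM=−∞
i=1 t=11 v=5: → [10,20); WM=9
i=2 t=20 v=5: → [20,30); WM=9
i=3 t=29 v=4: → [20,30); WM=27; [0,10) fires=1 [10,20) fires=1
i=4 t=22 v=2: DROP (t<27-2); WM=27
i=5 t=14 v=6: DROP (t<27-2); WM=27
i=6 t=32 v=4: → [30,40); WM=27

4 5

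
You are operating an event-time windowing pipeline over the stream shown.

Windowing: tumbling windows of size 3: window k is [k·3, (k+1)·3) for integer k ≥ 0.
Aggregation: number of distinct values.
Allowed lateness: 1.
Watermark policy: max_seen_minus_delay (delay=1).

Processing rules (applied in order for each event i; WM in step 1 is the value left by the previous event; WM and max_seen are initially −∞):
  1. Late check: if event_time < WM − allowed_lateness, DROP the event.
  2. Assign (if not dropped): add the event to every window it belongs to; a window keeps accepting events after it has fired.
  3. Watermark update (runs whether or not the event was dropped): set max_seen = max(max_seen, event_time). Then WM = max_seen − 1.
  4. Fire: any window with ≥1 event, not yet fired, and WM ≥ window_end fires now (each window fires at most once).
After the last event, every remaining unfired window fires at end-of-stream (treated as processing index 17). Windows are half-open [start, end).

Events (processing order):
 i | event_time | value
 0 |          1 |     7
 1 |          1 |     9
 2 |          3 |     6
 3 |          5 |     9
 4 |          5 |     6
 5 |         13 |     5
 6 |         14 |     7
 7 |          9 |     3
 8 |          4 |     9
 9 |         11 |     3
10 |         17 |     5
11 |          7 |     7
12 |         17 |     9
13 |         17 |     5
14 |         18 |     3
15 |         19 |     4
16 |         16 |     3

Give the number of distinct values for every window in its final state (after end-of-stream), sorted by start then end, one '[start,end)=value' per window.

i=0 t=1 v=7: → [0,3); WM=0
i=1 t=1 v=9: → [0,3); WM=0
i=2 t=3 v=6: → [3,6); WM=2
i=3 t=5 v=9: → [3,6); WM=4; [0,3) fires=2
i=4 t=5 v=6: → [3,6); WM=4
i=5 t=13 v=5: → [12,15); WM=12; [3,6) fires=2
i=6 t=14 v=7: → [12,15); WM=13
i=7 t=9 v=3: DROP (t<13-1); WM=13
i=8 t=4 v=9: DROP (t<13-1); WM=13
i=9 t=11 v=3: DROP (t<13-1); WM=13
i=10 t=17 v=5: → [15,18); WM=16; [12,15) fires=2
i=11 t=7 v=7: DROP (t<16-1); WM=16
i=12 t=17 v=9: → [15,18); WM=16
i=13 t=17 v=5: → [15,18); WM=16
i=14 t=18 v=3: → [18,21); WM=17
i=15 t=19 v=4: → [18,21); WM=18; [15,18) fires=2
i=16 t=16 v=3: DROP (t<18-1); WM=18

[0,3)=2 [3,6)=2 [12,15)=2 [15,18)=2 [18,21)=2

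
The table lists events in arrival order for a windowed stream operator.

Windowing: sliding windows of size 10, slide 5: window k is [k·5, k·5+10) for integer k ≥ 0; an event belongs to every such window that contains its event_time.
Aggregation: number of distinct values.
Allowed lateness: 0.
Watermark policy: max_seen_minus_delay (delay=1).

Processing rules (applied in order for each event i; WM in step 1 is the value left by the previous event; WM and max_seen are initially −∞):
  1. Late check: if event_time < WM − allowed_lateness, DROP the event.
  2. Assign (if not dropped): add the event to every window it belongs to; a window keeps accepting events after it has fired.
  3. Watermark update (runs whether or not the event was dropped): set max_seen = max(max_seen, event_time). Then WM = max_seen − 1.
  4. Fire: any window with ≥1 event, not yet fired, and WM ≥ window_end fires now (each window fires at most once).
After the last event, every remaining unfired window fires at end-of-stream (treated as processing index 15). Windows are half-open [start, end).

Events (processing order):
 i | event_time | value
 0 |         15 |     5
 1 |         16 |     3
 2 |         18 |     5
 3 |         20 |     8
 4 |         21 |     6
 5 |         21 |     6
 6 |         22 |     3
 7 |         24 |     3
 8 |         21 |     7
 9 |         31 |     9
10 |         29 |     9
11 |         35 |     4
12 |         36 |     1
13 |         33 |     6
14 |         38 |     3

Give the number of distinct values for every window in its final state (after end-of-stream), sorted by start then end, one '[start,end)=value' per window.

i=0 t=15 v=5: → [15,25),[10,20); WM=14
i=1 t=16 v=3: → [15,25),[10,20); WM=15
i=2 t=18 v=5: → [15,25),[10,20); WM=17
i=3 t=20 v=8: → [20,30),[15,25); WM=19
i=4 t=21 v=6: → [20,30),[15,25); WM=20; [10,20) fires=2
i=5 t=21 v=6: → [20,30),[15,25); WM=20
i=6 t=22 v=3: → [20,30),[15,25); WM=21
i=7 t=24 v=3: → [20,30),[15,25); WM=23
i=8 t=21 v=7: DROP (t<23-0); WM=23
i=9 t=31 v=9: → [30,40),[25,35); WM=30; [15,25) fires=4 [20,30) fires=3
i=10 t=29 v=9: DROP (t<30-0); WM=30
i=11 t=35 v=4: → [35,45),[30,40); WM=34
i=12 t=36 v=1: → [35,45),[30,40); WM=35; [25,35) fires=1
i=13 t=33 v=6: DROP (t<35-0); WM=35
i=14 t=38 v=3: → [35,45),[30,40); WM=37

[10,20)=2 [15,25)=4 [20,30)=3 [25,35)=1 [30,40)=4 [35,45)=3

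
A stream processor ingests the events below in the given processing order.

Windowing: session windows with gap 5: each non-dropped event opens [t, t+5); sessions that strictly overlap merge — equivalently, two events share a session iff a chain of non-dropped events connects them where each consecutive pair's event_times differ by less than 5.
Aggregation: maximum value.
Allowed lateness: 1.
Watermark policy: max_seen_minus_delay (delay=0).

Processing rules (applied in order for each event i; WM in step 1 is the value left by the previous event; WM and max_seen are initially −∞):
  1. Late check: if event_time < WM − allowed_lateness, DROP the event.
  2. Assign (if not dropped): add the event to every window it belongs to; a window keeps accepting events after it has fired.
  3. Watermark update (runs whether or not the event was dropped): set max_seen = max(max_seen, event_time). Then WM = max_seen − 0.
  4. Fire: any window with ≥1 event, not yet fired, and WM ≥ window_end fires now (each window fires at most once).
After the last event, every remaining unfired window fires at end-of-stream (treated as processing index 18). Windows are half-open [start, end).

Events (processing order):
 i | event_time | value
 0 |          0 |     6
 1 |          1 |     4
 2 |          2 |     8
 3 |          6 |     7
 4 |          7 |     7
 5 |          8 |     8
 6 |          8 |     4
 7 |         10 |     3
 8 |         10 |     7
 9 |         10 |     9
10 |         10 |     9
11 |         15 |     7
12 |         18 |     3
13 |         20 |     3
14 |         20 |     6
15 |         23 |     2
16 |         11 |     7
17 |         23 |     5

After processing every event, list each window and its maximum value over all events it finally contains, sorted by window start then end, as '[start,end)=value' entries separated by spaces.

i=0 t=0 v=6: → [0,5); WM=0
i=1 t=1 v=4: → [0,6); WM=1
i=2 t=2 v=8: → [0,7); WM=2
i=3 t=6 v=7: → [0,11); WM=6
i=4 t=7 v=7: → [0,12); WM=7
i=5 t=8 v=8: → [0,13); WM=8
i=6 t=8 v=4: → [0,13); WM=8
i=7 t=10 v=3: → [0,15); WM=10
i=8 t=10 v=7: → [0,15); WM=10
i=9 t=10 v=9: → [0,15); WM=10
i=10 t=10 v=9: → [0,15); WM=10
i=11 t=15 v=7: → [15,20); WM=15
i=12 t=18 v=3: → [15,23); WM=18
i=13 t=20 v=3: → [15,25); WM=20
i=14 t=20 v=6: → [15,25); WM=20
i=15 t=23 v=2: → [15,28); WM=23
i=16 t=11 v=7: DROP (t<23-1); WM=23
i=17 t=23 v=5: → [15,28); WM=23

[0,15)=9 [15,28)=7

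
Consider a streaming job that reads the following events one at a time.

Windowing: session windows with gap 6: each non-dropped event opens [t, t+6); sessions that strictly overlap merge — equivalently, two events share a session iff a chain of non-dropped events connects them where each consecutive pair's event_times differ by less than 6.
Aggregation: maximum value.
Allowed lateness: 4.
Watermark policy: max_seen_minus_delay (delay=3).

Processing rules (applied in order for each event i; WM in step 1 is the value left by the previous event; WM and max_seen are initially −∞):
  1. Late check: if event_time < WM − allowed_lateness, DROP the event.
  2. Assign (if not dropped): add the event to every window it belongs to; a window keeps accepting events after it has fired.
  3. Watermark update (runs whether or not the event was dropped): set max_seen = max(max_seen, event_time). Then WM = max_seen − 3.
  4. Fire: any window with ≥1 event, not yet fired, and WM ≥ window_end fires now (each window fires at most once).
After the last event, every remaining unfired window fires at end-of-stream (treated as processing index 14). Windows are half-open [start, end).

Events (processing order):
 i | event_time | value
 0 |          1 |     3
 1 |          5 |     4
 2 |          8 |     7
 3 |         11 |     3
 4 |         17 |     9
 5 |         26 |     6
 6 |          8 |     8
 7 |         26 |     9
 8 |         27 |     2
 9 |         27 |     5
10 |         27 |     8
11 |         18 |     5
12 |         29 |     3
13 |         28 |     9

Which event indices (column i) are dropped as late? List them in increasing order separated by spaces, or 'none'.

i=0 t=1 v=3: → [1,7); WM=-2
i=1 t=5 v=4: → [1,11); WM=2
i=2 t=8 v=7: → [1,14); WM=5
i=3 t=11 v=3: → [1,17); WM=8
i=4 t=17 v=9: → [17,23); WM=14
i=5 t=26 v=6: → [26,32); WM=23
i=6 t=8 v=8: DROP (t<23-4); WM=23
i=7 t=26 v=9: → [26,32); WM=23
i=8 t=27 v=2: → [26,33); WM=24
i=9 t=27 v=5: → [26,33); WM=24
i=10 t=27 v=8: → [26,33); WM=24
i=11 t=18 v=5: DROP (t<24-4); WM=24
i=12 t=29 v=3: → [26,35); WM=26
i=13 t=28 v=9: → [26,35); WM=26

6 11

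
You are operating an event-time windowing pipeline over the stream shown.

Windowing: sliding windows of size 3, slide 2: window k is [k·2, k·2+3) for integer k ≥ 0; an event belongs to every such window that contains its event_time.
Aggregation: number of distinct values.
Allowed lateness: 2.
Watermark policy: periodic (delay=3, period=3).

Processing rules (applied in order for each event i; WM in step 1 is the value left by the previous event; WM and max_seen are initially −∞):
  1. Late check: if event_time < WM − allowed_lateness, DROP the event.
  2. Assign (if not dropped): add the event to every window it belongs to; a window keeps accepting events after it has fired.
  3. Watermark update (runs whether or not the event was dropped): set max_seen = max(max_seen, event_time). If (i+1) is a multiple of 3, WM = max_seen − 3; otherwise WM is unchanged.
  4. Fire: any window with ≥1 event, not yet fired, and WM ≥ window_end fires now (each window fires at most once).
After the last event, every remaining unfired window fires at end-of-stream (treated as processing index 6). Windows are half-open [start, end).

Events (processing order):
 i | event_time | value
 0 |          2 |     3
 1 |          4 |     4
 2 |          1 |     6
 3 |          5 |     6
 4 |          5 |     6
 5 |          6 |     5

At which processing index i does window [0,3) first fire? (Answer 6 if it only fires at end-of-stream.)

5

i=0 t=2 v=3: → [2,5),[0,3); WM=−∞
i=1 t=4 v=4: → [4,7),[2,5); WM=−∞
i=2 t=1 v=6: → [0,3); WM=1
i=3 t=5 v=6: → [4,7); WM=1
i=4 t=5 v=6: → [4,7); WM=1
i=5 t=6 v=5: → [6,9),[4,7); WM=3; [0,3) fires=2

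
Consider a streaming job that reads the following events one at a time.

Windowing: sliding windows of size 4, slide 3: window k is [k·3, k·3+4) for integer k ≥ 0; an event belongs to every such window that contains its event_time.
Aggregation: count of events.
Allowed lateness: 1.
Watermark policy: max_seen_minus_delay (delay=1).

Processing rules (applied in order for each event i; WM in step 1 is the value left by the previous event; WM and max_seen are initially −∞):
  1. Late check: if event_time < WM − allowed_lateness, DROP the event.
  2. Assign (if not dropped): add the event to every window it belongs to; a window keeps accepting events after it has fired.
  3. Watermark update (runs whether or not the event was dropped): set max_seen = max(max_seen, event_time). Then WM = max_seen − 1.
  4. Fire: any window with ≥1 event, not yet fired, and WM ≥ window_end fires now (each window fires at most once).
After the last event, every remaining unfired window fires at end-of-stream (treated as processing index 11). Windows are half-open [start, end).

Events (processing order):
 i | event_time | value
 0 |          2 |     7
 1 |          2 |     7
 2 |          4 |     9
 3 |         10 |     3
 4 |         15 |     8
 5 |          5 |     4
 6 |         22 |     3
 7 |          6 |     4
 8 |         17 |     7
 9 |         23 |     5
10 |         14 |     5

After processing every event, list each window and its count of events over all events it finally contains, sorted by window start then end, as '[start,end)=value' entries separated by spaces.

[0,4)=2 [3,7)=1 [9,13)=1 [12,16)=1 [15,19)=1 [21,25)=2

i=0 t=2 v=7: → [0,4); WM=1
i=1 t=2 v=7: → [0,4); WM=1
i=2 t=4 v=9: → [3,7); WM=3
i=3 t=10 v=3: → [9,13); WM=9; [0,4) fires=2 [3,7) fires=1
i=4 t=15 v=8: → [15,19),[12,16); WM=14; [9,13) fires=1
i=5 t=5 v=4: DROP (t<14-1); WM=14
i=6 t=22 v=3: → [21,25); WM=21; [12,16) fires=1 [15,19) fires=1
i=7 t=6 v=4: DROP (t<21-1); WM=21
i=8 t=17 v=7: DROP (t<21-1); WM=21
i=9 t=23 v=5: → [21,25); WM=22
i=10 t=14 v=5: DROP (t<22-1); WM=22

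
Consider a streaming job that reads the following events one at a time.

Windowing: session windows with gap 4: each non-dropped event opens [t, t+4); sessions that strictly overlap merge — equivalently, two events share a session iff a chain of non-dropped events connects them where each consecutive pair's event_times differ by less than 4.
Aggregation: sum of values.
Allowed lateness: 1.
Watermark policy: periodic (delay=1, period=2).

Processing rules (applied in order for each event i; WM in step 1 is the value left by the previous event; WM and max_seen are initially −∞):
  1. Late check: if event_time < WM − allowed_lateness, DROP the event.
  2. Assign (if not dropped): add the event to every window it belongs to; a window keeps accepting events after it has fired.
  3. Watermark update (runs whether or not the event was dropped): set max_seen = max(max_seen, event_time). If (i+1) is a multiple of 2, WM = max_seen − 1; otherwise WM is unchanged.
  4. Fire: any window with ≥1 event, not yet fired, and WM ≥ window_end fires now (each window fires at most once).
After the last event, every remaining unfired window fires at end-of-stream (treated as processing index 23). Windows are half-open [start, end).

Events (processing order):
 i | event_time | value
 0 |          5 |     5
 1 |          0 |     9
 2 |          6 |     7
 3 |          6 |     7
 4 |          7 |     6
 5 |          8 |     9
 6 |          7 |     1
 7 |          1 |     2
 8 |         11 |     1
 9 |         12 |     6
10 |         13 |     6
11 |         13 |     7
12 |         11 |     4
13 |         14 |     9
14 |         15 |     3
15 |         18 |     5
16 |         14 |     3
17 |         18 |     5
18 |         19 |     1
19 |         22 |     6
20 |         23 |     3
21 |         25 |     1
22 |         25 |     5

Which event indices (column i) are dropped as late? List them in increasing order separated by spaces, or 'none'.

i=0 t=5 v=5: → [5,9); WM=−∞
i=1 t=0 v=9: → [0,4); WM=4
i=2 t=6 v=7: → [5,10); WM=4
i=3 t=6 v=7: → [5,10); WM=5
i=4 t=7 v=6: → [5,11); WM=5
i=5 t=8 v=9: → [5,12); WM=7
i=6 t=7 v=1: → [5,12); WM=7
i=7 t=1 v=2: DROP (t<7-1); WM=7
i=8 t=11 v=1: → [5,15); WM=7
i=9 t=12 v=6: → [5,16); WM=11
i=10 t=13 v=6: → [5,17); WM=11
i=11 t=13 v=7: → [5,17); WM=12
i=12 t=11 v=4: → [5,17); WM=12
i=13 t=14 v=9: → [5,18); WM=13
i=14 t=15 v=3: → [5,19); WM=13
i=15 t=18 v=5: → [5,22); WM=17
i=16 t=14 v=3: DROP (t<17-1); WM=17
i=17 t=18 v=5: → [5,22); WM=17
i=18 t=19 v=1: → [5,23); WM=17
i=19 t=22 v=6: → [5,26); WM=21
i=20 t=23 v=3: → [5,27); WM=21
i=21 t=25 v=1: → [5,29); WM=24
i=22 t=25 v=5: → [5,29); WM=24

7 16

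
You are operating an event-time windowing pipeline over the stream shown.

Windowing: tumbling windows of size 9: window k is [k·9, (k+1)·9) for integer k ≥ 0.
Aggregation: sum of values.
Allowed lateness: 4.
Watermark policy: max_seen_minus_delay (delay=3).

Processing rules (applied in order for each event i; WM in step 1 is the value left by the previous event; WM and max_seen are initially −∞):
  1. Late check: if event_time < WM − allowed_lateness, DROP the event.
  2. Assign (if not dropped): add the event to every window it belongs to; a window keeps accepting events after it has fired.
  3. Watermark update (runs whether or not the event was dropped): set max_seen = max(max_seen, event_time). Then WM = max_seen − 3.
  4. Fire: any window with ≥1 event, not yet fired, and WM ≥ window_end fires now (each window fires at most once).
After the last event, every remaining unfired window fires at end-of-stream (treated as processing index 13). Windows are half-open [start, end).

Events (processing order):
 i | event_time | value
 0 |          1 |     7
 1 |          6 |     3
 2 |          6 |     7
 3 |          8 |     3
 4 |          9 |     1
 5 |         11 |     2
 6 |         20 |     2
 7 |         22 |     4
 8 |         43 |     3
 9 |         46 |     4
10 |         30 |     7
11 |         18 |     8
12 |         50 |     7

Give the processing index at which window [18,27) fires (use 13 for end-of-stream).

8

i=0 t=1 v=7: → [0,9); WM=-2
i=1 t=6 v=3: → [0,9); WM=3
i=2 t=6 v=7: → [0,9); WM=3
i=3 t=8 v=3: → [0,9); WM=5
i=4 t=9 v=1: → [9,18); WM=6
i=5 t=11 v=2: → [9,18); WM=8
i=6 t=20 v=2: → [18,27); WM=17; [0,9) fires=20
i=7 t=22 v=4: → [18,27); WM=19; [9,18) fires=3
i=8 t=43 v=3: → [36,45); WM=40; [18,27) fires=6
i=9 t=46 v=4: → [45,54); WM=43
i=10 t=30 v=7: DROP (t<43-4); WM=43
i=11 t=18 v=8: DROP (t<43-4); WM=43
i=12 t=50 v=7: → [45,54); WM=47; [36,45) fires=3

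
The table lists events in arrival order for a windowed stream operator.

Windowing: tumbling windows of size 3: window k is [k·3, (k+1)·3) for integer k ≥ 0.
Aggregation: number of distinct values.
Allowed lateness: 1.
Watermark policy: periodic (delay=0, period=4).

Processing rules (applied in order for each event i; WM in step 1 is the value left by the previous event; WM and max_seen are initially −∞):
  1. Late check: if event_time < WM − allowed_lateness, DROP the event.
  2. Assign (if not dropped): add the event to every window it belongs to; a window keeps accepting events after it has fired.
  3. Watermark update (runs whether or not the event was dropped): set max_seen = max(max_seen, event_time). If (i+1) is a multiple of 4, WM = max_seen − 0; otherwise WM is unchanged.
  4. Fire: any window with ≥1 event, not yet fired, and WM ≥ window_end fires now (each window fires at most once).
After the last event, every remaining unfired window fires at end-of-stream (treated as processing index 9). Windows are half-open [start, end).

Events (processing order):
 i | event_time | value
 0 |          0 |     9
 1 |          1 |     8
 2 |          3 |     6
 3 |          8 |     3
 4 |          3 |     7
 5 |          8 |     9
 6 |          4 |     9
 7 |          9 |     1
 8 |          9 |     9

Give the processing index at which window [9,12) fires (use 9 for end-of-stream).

i=0 t=0 v=9: → [0,3); WM=−∞
i=1 t=1 v=8: → [0,3); WM=−∞
i=2 t=3 v=6: → [3,6); WM=−∞
i=3 t=8 v=3: → [6,9); WM=8; [0,3) fires=2 [3,6) fires=1
i=4 t=3 v=7: DROP (t<8-1); WM=8
i=5 t=8 v=9: → [6,9); WM=8
i=6 t=4 v=9: DROP (t<8-1); WM=8
i=7 t=9 v=1: → [9,12); WM=9; [6,9) fires=2
i=8 t=9 v=9: → [9,12); WM=9

9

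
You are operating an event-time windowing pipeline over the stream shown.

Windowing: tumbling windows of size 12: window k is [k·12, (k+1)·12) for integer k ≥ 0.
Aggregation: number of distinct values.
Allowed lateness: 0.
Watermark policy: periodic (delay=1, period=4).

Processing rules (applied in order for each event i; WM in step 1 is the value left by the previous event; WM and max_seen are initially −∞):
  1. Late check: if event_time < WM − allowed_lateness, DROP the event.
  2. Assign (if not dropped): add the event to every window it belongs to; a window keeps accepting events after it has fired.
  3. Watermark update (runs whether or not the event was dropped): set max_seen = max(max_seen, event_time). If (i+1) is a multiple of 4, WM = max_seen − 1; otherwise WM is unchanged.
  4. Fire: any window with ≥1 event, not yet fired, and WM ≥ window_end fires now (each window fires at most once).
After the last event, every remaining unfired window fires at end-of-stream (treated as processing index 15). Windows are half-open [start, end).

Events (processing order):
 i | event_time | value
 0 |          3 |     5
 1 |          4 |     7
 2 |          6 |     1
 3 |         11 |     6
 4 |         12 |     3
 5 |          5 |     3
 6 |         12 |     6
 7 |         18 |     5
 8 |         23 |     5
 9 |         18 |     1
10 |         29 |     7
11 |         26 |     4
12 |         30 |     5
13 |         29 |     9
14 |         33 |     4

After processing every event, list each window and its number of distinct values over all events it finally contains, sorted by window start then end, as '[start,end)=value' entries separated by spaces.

i=0 t=3 v=5: → [0,12); WM=−∞
i=1 t=4 v=7: → [0,12); WM=−∞
i=2 t=6 v=1: → [0,12); WM=−∞
i=3 t=11 v=6: → [0,12); WM=10
i=4 t=12 v=3: → [12,24); WM=10
i=5 t=5 v=3: DROP (t<10-0); WM=10
i=6 t=12 v=6: → [12,24); WM=10
i=7 t=18 v=5: → [12,24); WM=17; [0,12) fires=4
i=8 t=23 v=5: → [12,24); WM=17
i=9 t=18 v=1: → [12,24); WM=17
i=10 t=29 v=7: → [24,36); WM=17
i=11 t=26 v=4: → [24,36); WM=28; [12,24) fires=4
i=12 t=30 v=5: → [24,36); WM=28
i=13 t=29 v=9: → [24,36); WM=28
i=14 t=33 v=4: → [24,36); WM=28

[0,12)=4 [12,24)=4 [24,36)=4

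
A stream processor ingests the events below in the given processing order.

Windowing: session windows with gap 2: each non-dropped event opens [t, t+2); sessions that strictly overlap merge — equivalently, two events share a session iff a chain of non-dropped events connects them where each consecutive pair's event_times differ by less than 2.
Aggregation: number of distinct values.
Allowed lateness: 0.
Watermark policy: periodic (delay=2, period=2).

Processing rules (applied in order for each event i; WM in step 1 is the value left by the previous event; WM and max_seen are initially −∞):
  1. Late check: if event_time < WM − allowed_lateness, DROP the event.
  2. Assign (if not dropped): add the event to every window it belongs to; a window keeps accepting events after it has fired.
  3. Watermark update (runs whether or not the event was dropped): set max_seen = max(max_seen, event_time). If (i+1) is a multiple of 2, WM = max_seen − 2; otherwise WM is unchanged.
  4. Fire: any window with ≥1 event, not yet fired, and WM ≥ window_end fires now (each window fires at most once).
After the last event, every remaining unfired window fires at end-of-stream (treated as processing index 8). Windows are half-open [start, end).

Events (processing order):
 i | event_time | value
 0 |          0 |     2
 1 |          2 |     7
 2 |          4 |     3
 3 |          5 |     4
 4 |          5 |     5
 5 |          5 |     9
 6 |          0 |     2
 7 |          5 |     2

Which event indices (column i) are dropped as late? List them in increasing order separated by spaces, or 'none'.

6

i=0 t=0 v=2: → [0,2); WM=−∞
i=1 t=2 v=7: → [2,4); WM=0
i=2 t=4 v=3: → [4,6); WM=0
i=3 t=5 v=4: → [4,7); WM=3
i=4 t=5 v=5: → [4,7); WM=3
i=5 t=5 v=9: → [4,7); WM=3
i=6 t=0 v=2: DROP (t<3-0); WM=3
i=7 t=5 v=2: → [4,7); WM=3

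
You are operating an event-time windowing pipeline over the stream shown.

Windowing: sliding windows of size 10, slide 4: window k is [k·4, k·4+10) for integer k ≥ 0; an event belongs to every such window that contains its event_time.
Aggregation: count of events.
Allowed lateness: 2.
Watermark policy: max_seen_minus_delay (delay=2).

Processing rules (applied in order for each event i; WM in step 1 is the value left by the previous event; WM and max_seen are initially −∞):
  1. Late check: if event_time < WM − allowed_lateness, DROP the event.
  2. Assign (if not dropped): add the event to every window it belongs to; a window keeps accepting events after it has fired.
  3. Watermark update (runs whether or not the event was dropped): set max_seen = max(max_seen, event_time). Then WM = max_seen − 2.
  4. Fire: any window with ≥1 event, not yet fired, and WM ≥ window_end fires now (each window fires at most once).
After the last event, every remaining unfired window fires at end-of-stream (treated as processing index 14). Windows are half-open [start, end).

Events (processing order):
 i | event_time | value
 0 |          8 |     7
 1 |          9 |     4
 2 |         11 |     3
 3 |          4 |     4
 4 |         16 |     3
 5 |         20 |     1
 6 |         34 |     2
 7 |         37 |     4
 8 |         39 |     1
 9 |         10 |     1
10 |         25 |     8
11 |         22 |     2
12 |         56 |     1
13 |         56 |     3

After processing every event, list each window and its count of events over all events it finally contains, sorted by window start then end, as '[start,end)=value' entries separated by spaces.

i=0 t=8 v=7: → [8,18),[4,14),[0,10); WM=6
i=1 t=9 v=4: → [8,18),[4,14),[0,10); WM=7
i=2 t=11 v=3: → [8,18),[4,14); WM=9
i=3 t=4 v=4: DROP (t<9-2); WM=9
i=4 t=16 v=3: → [16,26),[12,22),[8,18); WM=14; [0,10) fires=2 [4,14) fires=3
i=5 t=20 v=1: → [20,30),[16,26),[12,22); WM=18; [8,18) fires=4
i=6 t=34 v=2: → [32,42),[28,38); WM=32; [12,22) fires=2 [16,26) fires=2 [20,30) fires=1
i=7 t=37 v=4: → [36,46),[32,42),[28,38); WM=35
i=8 t=39 v=1: → [36,46),[32,42); WM=37
i=9 t=10 v=1: DROP (t<37-2); WM=37
i=10 t=25 v=8: DROP (t<37-2); WM=37
i=11 t=22 v=2: DROP (t<37-2); WM=37
i=12 t=56 v=1: → [56,66),[52,62),[48,58); WM=54; [28,38) fires=2 [32,42) fires=3 [36,46) fires=2
i=13 t=56 v=3: → [56,66),[52,62),[48,58); WM=54

[0,10)=2 [4,14)=3 [8,18)=4 [12,22)=2 [16,26)=2 [20,30)=1 [28,38)=2 [32,42)=3 [36,46)=2 [48,58)=2 [52,62)=2 [56,66)=2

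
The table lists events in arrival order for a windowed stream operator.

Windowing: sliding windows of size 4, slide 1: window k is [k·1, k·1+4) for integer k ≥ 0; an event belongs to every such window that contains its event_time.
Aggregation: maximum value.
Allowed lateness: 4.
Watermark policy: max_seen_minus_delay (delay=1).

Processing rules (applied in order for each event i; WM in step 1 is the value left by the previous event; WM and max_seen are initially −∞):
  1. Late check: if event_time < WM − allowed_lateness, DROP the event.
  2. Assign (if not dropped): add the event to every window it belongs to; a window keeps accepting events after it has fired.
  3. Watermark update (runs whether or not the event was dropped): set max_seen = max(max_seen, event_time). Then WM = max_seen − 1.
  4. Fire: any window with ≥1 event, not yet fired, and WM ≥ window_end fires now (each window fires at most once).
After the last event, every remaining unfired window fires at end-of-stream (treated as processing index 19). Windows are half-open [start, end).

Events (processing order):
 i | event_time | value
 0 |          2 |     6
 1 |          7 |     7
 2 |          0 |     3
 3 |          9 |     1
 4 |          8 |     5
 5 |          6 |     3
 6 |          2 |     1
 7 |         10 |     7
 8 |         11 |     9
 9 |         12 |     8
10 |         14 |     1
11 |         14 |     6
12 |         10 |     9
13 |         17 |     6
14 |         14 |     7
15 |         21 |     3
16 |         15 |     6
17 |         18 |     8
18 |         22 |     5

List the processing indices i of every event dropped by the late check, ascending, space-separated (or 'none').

i=0 t=2 v=6: → [2,6),[1,5),[0,4); WM=1
i=1 t=7 v=7: → [7,11),[6,10),[5,9),[4,8); WM=6; [0,4) fires=6 [1,5) fires=6 [2,6) fires=6
i=2 t=0 v=3: DROP (t<6-4); WM=6
i=3 t=9 v=1: → [9,13),[8,12),[7,11),[6,10); WM=8; [4,8) fires=7
i=4 t=8 v=5: → [8,12),[7,11),[6,10),[5,9); WM=8
i=5 t=6 v=3: → [6,10),[5,9),[4,8),[3,7); WM=8; [3,7) fires=3
i=6 t=2 v=1: DROP (t<8-4); WM=8
i=7 t=10 v=7: → [10,14),[9,13),[8,12),[7,11); WM=9; [5,9) fires=7
i=8 t=11 v=9: → [11,15),[10,14),[9,13),[8,12); WM=10; [6,10) fires=7
i=9 t=12 v=8: → [12,16),[11,15),[10,14),[9,13); WM=11; [7,11) fires=7
i=10 t=14 v=1: → [14,18),[13,17),[12,16),[11,15); WM=13; [8,12) fires=9 [9,13) fires=9
i=11 t=14 v=6: → [14,18),[13,17),[12,16),[11,15); WM=13
i=12 t=10 v=9: → [10,14),[9,13),[8,12),[7,11); WM=13
i=13 t=17 v=6: → [17,21),[16,20),[15,19),[14,18); WM=16; [10,14) fires=9 [11,15) fires=9 [12,16) fires=8
i=14 t=14 v=7: → [14,18),[13,17),[12,16),[11,15); WM=16
i=15 t=21 v=3: → [21,25),[20,24),[19,23),[18,22); WM=20; [13,17) fires=7 [14,18) fires=7 [15,19) fires=6 [16,20) fires=6
i=16 t=15 v=6: DROP (t<20-4); WM=20
i=17 t=18 v=8: → [18,22),[17,21),[16,20),[15,19); WM=20
i=18 t=22 v=5: → [22,26),[21,25),[20,24),[19,23); WM=21; [17,21) fires=8

2 6 16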